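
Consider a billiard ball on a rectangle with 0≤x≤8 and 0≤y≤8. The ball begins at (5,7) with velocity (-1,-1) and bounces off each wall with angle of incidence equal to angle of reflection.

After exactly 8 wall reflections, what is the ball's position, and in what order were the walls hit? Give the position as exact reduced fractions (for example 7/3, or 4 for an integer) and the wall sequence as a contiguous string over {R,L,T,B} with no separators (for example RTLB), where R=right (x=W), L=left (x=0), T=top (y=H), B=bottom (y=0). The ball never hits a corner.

1. t=5 → L at (0,2); v=(1,-1)
2. t=2 → B at (2,0); v=(1,1)
3. t=6 → R at (8,6); v=(-1,1)
4. t=2 → T at (6,8); v=(-1,-1)
5. t=6 → L at (0,2); v=(1,-1)
6. t=2 → B at (2,0); v=(1,1)
7. t=6 → R at (8,6); v=(-1,1)
8. t=2 → T at (6,8); v=(-1,-1)

Final position: (6,8)
Wall sequence: LBRTLBRT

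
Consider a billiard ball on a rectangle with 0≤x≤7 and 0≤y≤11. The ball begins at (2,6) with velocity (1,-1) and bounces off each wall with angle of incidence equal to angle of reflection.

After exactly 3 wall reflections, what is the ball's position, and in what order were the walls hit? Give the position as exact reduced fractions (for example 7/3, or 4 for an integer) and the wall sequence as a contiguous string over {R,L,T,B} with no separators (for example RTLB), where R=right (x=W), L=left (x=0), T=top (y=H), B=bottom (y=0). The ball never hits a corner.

1. t=5 → R at (7,1); v=(-1,-1)
2. t=1 → B at (6,0); v=(-1,1)
3. t=6 → L at (0,6); v=(1,1)

Final position: (0,6)
Wall sequence: RBL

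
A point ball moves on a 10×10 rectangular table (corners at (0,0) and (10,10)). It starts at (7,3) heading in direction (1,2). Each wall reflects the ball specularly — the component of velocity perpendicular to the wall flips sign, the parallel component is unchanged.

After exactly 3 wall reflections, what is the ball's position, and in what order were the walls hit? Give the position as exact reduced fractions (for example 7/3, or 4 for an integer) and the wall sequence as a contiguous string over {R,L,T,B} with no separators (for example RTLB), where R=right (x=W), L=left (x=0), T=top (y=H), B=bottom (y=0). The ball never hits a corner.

1. t=3 → R at (10,9); v=(-1,2)
2. t=1/2 → T at (19/2,10); v=(-1,-2)
3. t=5 → B at (9/2,0); v=(-1,2)

Final position: (9/2,0)
Wall sequence: RTB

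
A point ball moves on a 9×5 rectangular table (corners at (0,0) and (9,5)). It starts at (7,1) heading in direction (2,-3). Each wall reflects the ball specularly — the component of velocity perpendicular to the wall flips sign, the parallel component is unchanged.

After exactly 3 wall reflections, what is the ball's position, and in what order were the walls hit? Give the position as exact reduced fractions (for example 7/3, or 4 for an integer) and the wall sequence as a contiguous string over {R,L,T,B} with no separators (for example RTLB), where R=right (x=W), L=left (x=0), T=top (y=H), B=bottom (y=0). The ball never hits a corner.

1. t=1/3 → B at (23/3,0); v=(2,3)
2. t=2/3 → R at (9,2); v=(-2,3)
3. t=1 → T at (7,5); v=(-2,-3)

Final position: (7,5)
Wall sequence: BRT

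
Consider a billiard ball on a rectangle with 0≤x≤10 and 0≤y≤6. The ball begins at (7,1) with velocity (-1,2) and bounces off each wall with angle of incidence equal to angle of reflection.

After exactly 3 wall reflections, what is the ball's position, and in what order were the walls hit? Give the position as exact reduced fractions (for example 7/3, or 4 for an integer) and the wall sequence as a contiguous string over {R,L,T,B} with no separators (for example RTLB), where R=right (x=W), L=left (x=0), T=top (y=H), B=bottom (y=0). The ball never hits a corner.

1. t=5/2 → T at (9/2,6); v=(-1,-2)
2. t=3 → B at (3/2,0); v=(-1,2)
3. t=3/2 → L at (0,3); v=(1,2)

Final position: (0,3)
Wall sequence: TBL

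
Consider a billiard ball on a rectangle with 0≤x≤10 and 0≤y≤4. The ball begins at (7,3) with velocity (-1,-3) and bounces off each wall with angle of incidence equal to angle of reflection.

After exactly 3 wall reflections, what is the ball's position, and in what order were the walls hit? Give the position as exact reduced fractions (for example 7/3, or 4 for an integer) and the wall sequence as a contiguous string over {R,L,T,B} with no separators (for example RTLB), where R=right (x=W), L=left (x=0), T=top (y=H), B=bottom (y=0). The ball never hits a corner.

1. t=1 → B at (6,0); v=(-1,3)
2. t=4/3 → T at (14/3,4); v=(-1,-3)
3. t=4/3 → B at (10/3,0); v=(-1,3)

Final position: (10/3,0)
Wall sequence: BTB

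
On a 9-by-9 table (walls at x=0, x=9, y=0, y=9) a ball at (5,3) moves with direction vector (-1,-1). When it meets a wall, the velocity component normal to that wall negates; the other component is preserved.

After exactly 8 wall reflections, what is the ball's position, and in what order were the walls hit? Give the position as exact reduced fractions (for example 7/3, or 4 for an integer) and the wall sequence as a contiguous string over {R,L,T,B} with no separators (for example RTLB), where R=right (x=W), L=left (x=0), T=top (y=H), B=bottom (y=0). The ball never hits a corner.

Final position: (9,7)
Wall sequence: BLTRBLTR

1. t=3 → B at (2,0); v=(-1,1)
2. t=2 → L at (0,2); v=(1,1)
3. t=7 → T at (7,9); v=(1,-1)
4. t=2 → R at (9,7); v=(-1,-1)
5. t=7 → B at (2,0); v=(-1,1)
6. t=2 → L at (0,2); v=(1,1)
7. t=7 → T at (7,9); v=(1,-1)
8. t=2 → R at (9,7); v=(-1,-1)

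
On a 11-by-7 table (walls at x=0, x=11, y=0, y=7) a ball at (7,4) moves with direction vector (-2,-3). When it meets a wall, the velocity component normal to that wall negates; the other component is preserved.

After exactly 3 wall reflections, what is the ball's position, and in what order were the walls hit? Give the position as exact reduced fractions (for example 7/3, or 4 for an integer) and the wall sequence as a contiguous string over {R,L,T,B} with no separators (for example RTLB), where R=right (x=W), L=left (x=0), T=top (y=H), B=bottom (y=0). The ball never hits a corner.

Final position: (1/3,7)
Wall sequence: BLT

1. t=4/3 → B at (13/3,0); v=(-2,3)
2. t=13/6 → L at (0,13/2); v=(2,3)
3. t=1/6 → T at (1/3,7); v=(2,-3)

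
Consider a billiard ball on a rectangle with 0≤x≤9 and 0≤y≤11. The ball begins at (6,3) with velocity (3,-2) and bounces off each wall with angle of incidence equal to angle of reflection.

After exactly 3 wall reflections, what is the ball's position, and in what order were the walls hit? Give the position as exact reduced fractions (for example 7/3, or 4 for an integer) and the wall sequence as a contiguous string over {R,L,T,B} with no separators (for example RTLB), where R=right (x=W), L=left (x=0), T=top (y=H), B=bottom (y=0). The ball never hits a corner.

Final position: (0,5)
Wall sequence: RBL

1. t=1 → R at (9,1); v=(-3,-2)
2. t=1/2 → B at (15/2,0); v=(-3,2)
3. t=5/2 → L at (0,5); v=(3,2)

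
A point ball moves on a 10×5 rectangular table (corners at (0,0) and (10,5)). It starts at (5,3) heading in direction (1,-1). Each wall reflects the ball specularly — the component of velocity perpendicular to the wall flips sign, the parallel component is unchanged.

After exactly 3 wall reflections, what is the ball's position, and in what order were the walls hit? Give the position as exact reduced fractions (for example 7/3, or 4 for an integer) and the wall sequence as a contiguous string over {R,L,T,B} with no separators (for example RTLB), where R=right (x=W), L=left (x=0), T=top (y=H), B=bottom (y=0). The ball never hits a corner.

Final position: (7,5)
Wall sequence: BRT

1. t=3 → B at (8,0); v=(1,1)
2. t=2 → R at (10,2); v=(-1,1)
3. t=3 → T at (7,5); v=(-1,-1)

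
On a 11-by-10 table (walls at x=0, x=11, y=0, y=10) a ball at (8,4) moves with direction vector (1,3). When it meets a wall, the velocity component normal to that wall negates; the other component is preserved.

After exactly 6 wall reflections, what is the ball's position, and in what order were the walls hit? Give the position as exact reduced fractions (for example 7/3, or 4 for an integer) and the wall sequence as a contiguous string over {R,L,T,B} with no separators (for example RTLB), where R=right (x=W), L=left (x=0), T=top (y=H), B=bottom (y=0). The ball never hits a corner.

1. t=2 → T at (10,10); v=(1,-3)
2. t=1 → R at (11,7); v=(-1,-3)
3. t=7/3 → B at (26/3,0); v=(-1,3)
4. t=10/3 → T at (16/3,10); v=(-1,-3)
5. t=10/3 → B at (2,0); v=(-1,3)
6. t=2 → L at (0,6); v=(1,3)

Final position: (0,6)
Wall sequence: TRBTBL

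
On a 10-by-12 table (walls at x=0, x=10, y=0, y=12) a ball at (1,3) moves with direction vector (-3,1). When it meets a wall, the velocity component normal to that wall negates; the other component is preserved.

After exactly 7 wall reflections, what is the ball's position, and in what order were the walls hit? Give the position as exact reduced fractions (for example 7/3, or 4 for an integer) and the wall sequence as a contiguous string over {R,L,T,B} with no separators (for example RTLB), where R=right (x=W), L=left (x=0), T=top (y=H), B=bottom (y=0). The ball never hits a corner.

1. t=1/3 → L at (0,10/3); v=(3,1)
2. t=10/3 → R at (10,20/3); v=(-3,1)
3. t=10/3 → L at (0,10); v=(3,1)
4. t=2 → T at (6,12); v=(3,-1)
5. t=4/3 → R at (10,32/3); v=(-3,-1)
6. t=10/3 → L at (0,22/3); v=(3,-1)
7. t=10/3 → R at (10,4); v=(-3,-1)

Final position: (10,4)
Wall sequence: LRLTRLR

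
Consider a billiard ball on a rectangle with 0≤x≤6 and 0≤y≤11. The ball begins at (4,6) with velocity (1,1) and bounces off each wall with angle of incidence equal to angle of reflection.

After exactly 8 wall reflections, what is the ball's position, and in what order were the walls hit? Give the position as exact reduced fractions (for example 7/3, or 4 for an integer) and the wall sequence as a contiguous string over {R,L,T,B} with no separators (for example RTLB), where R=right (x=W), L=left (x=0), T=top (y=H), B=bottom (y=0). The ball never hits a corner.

1. t=2 → R at (6,8); v=(-1,1)
2. t=3 → T at (3,11); v=(-1,-1)
3. t=3 → L at (0,8); v=(1,-1)
4. t=6 → R at (6,2); v=(-1,-1)
5. t=2 → B at (4,0); v=(-1,1)
6. t=4 → L at (0,4); v=(1,1)
7. t=6 → R at (6,10); v=(-1,1)
8. t=1 → T at (5,11); v=(-1,-1)

Final position: (5,11)
Wall sequence: RTLRBLRT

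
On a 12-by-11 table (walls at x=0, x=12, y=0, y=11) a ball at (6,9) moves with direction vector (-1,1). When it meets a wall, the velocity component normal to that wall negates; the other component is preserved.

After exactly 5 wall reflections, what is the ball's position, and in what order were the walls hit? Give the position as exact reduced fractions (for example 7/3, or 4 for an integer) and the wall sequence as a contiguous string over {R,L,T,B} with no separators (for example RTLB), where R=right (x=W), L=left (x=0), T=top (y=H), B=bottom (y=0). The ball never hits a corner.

1. t=2 → T at (4,11); v=(-1,-1)
2. t=4 → L at (0,7); v=(1,-1)
3. t=7 → B at (7,0); v=(1,1)
4. t=5 → R at (12,5); v=(-1,1)
5. t=6 → T at (6,11); v=(-1,-1)

Final position: (6,11)
Wall sequence: TLBRT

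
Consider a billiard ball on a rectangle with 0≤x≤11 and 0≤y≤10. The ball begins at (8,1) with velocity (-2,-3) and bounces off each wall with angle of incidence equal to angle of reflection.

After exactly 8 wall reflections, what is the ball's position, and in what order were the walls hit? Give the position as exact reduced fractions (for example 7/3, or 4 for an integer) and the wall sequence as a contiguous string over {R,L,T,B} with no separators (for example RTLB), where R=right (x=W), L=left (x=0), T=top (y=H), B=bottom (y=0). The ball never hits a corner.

Final position: (0,4)
Wall sequence: BTLBRTBL

1. t=1/3 → B at (22/3,0); v=(-2,3)
2. t=10/3 → T at (2/3,10); v=(-2,-3)
3. t=1/3 → L at (0,9); v=(2,-3)
4. t=3 → B at (6,0); v=(2,3)
5. t=5/2 → R at (11,15/2); v=(-2,3)
6. t=5/6 → T at (28/3,10); v=(-2,-3)
7. t=10/3 → B at (8/3,0); v=(-2,3)
8. t=4/3 → L at (0,4); v=(2,3)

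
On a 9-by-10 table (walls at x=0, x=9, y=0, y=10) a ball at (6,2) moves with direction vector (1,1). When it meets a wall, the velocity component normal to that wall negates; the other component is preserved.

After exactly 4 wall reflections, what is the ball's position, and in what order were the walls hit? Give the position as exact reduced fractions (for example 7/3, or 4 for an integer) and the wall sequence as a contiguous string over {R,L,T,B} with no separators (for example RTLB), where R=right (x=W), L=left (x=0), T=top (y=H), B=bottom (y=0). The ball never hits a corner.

Final position: (6,0)
Wall sequence: RTLB

1. t=3 → R at (9,5); v=(-1,1)
2. t=5 → T at (4,10); v=(-1,-1)
3. t=4 → L at (0,6); v=(1,-1)
4. t=6 → B at (6,0); v=(1,1)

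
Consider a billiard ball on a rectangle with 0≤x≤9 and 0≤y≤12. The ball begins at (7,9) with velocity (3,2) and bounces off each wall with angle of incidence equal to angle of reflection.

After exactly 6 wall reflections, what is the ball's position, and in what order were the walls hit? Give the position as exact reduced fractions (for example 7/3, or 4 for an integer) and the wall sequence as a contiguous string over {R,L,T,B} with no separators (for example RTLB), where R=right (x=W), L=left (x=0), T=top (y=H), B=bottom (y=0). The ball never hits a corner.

Final position: (0,13/3)
Wall sequence: RTLRBL

1. t=2/3 → R at (9,31/3); v=(-3,2)
2. t=5/6 → T at (13/2,12); v=(-3,-2)
3. t=13/6 → L at (0,23/3); v=(3,-2)
4. t=3 → R at (9,5/3); v=(-3,-2)
5. t=5/6 → B at (13/2,0); v=(-3,2)
6. t=13/6 → L at (0,13/3); v=(3,2)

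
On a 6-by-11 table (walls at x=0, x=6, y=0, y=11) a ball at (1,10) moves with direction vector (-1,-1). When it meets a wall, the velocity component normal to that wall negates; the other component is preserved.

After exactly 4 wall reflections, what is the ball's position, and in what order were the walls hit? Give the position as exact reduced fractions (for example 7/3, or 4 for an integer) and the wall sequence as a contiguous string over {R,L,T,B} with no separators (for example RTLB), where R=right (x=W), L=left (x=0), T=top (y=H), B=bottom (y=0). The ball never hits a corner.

Final position: (0,3)
Wall sequence: LRBL

1. t=1 → L at (0,9); v=(1,-1)
2. t=6 → R at (6,3); v=(-1,-1)
3. t=3 → B at (3,0); v=(-1,1)
4. t=3 → L at (0,3); v=(1,1)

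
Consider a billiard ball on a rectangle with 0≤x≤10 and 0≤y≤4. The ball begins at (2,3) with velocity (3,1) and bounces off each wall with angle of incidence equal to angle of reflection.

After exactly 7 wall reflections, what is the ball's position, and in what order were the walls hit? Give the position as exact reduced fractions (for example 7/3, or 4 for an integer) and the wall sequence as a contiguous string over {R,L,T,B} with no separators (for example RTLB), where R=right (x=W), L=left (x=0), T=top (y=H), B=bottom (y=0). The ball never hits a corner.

1. t=1 → T at (5,4); v=(3,-1)
2. t=5/3 → R at (10,7/3); v=(-3,-1)
3. t=7/3 → B at (3,0); v=(-3,1)
4. t=1 → L at (0,1); v=(3,1)
5. t=3 → T at (9,4); v=(3,-1)
6. t=1/3 → R at (10,11/3); v=(-3,-1)
7. t=10/3 → L at (0,1/3); v=(3,-1)

Final position: (0,1/3)
Wall sequence: TRBLTRL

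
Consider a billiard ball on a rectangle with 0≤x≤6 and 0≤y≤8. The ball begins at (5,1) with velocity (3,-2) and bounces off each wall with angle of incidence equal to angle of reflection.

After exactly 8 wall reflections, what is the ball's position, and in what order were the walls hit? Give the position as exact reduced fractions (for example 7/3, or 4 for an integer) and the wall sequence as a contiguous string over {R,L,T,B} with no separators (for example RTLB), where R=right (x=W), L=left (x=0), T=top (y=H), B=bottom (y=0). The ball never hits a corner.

1. t=1/3 → R at (6,1/3); v=(-3,-2)
2. t=1/6 → B at (11/2,0); v=(-3,2)
3. t=11/6 → L at (0,11/3); v=(3,2)
4. t=2 → R at (6,23/3); v=(-3,2)
5. t=1/6 → T at (11/2,8); v=(-3,-2)
6. t=11/6 → L at (0,13/3); v=(3,-2)
7. t=2 → R at (6,1/3); v=(-3,-2)
8. t=1/6 → B at (11/2,0); v=(-3,2)

Final position: (11/2,0)
Wall sequence: RBLRTLRB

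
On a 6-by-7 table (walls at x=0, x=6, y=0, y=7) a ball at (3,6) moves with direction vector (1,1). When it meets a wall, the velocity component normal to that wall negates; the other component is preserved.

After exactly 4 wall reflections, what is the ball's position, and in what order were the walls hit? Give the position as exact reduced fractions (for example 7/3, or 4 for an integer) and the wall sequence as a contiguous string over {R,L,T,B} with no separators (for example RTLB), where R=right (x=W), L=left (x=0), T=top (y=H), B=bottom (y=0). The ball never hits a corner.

1. t=1 → T at (4,7); v=(1,-1)
2. t=2 → R at (6,5); v=(-1,-1)
3. t=5 → B at (1,0); v=(-1,1)
4. t=1 → L at (0,1); v=(1,1)

Final position: (0,1)
Wall sequence: TRBL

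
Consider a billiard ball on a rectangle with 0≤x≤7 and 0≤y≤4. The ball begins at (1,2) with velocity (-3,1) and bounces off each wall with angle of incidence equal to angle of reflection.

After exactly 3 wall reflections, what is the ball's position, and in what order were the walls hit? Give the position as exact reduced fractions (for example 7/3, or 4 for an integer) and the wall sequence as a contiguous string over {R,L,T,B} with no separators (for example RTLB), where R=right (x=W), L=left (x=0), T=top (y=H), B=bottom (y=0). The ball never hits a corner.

Final position: (7,10/3)
Wall sequence: LTR

1. t=1/3 → L at (0,7/3); v=(3,1)
2. t=5/3 → T at (5,4); v=(3,-1)
3. t=2/3 → R at (7,10/3); v=(-3,-1)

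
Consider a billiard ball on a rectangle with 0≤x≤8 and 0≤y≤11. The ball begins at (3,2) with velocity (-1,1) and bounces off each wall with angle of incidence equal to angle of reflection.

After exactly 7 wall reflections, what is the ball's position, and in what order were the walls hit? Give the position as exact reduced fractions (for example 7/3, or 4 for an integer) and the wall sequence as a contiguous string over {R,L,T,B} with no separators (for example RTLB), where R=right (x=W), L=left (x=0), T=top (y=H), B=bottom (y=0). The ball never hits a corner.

Final position: (4,11)
Wall sequence: LTRLBRT

1. t=3 → L at (0,5); v=(1,1)
2. t=6 → T at (6,11); v=(1,-1)
3. t=2 → R at (8,9); v=(-1,-1)
4. t=8 → L at (0,1); v=(1,-1)
5. t=1 → B at (1,0); v=(1,1)
6. t=7 → R at (8,7); v=(-1,1)
7. t=4 → T at (4,11); v=(-1,-1)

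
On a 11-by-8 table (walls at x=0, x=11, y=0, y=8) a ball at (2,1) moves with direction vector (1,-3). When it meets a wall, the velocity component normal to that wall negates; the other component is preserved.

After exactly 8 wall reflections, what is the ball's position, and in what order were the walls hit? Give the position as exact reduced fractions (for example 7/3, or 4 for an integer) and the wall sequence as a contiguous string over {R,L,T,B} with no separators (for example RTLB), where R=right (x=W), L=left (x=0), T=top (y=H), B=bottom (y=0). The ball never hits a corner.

Final position: (11/3,0)
Wall sequence: BTBTRBTB

1. t=1/3 → B at (7/3,0); v=(1,3)
2. t=8/3 → T at (5,8); v=(1,-3)
3. t=8/3 → B at (23/3,0); v=(1,3)
4. t=8/3 → T at (31/3,8); v=(1,-3)
5. t=2/3 → R at (11,6); v=(-1,-3)
6. t=2 → B at (9,0); v=(-1,3)
7. t=8/3 → T at (19/3,8); v=(-1,-3)
8. t=8/3 → B at (11/3,0); v=(-1,3)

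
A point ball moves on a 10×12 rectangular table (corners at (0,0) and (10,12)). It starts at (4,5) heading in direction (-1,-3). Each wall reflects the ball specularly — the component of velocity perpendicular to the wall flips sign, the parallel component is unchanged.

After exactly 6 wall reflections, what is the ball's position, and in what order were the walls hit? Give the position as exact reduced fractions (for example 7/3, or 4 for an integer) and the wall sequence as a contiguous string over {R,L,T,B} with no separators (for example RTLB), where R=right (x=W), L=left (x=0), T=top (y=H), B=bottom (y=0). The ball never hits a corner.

1. t=5/3 → B at (7/3,0); v=(-1,3)
2. t=7/3 → L at (0,7); v=(1,3)
3. t=5/3 → T at (5/3,12); v=(1,-3)
4. t=4 → B at (17/3,0); v=(1,3)
5. t=4 → T at (29/3,12); v=(1,-3)
6. t=1/3 → R at (10,11); v=(-1,-3)

Final position: (10,11)
Wall sequence: BLTBTR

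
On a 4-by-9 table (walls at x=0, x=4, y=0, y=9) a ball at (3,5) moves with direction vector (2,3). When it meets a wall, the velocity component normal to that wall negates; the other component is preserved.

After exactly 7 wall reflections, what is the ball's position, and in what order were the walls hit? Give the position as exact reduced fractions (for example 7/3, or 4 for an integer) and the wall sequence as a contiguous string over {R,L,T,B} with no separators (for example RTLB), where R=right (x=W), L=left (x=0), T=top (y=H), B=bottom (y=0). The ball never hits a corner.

Final position: (5/3,9)
Wall sequence: RTLBRLT

1. t=1/2 → R at (4,13/2); v=(-2,3)
2. t=5/6 → T at (7/3,9); v=(-2,-3)
3. t=7/6 → L at (0,11/2); v=(2,-3)
4. t=11/6 → B at (11/3,0); v=(2,3)
5. t=1/6 → R at (4,1/2); v=(-2,3)
6. t=2 → L at (0,13/2); v=(2,3)
7. t=5/6 → T at (5/3,9); v=(2,-3)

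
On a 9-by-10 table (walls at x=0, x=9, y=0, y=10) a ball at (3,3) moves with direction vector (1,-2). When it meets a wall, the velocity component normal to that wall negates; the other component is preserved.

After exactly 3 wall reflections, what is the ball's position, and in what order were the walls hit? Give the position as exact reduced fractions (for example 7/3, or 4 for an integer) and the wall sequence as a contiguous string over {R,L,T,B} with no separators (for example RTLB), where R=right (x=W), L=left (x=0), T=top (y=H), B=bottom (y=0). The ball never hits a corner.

Final position: (17/2,10)
Wall sequence: BRT

1. t=3/2 → B at (9/2,0); v=(1,2)
2. t=9/2 → R at (9,9); v=(-1,2)
3. t=1/2 → T at (17/2,10); v=(-1,-2)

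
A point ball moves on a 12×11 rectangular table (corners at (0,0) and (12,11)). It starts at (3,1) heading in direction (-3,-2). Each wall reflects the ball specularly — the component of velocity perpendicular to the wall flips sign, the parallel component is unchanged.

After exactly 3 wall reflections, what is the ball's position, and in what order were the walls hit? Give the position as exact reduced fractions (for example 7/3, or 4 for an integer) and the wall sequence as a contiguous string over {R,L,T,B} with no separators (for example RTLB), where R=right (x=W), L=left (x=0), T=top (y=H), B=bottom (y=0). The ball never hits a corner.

Final position: (12,9)
Wall sequence: BLR

1. t=1/2 → B at (3/2,0); v=(-3,2)
2. t=1/2 → L at (0,1); v=(3,2)
3. t=4 → R at (12,9); v=(-3,2)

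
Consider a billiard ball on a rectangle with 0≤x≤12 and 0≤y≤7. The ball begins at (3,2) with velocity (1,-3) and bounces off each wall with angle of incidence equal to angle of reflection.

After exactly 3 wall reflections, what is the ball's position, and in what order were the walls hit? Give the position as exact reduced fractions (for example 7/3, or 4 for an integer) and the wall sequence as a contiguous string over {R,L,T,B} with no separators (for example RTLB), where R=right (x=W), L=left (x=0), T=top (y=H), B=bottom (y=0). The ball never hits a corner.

Final position: (25/3,0)
Wall sequence: BTB

1. t=2/3 → B at (11/3,0); v=(1,3)
2. t=7/3 → T at (6,7); v=(1,-3)
3. t=7/3 → B at (25/3,0); v=(1,3)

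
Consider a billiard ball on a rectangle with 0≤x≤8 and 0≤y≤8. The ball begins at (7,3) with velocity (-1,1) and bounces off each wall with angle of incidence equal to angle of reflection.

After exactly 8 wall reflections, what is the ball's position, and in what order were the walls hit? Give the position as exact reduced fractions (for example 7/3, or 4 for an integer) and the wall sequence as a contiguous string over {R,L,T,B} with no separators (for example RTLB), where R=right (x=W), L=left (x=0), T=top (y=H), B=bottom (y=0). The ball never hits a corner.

1. t=5 → T at (2,8); v=(-1,-1)
2. t=2 → L at (0,6); v=(1,-1)
3. t=6 → B at (6,0); v=(1,1)
4. t=2 → R at (8,2); v=(-1,1)
5. t=6 → T at (2,8); v=(-1,-1)
6. t=2 → L at (0,6); v=(1,-1)
7. t=6 → B at (6,0); v=(1,1)
8. t=2 → R at (8,2); v=(-1,1)

Final position: (8,2)
Wall sequence: TLBRTLBR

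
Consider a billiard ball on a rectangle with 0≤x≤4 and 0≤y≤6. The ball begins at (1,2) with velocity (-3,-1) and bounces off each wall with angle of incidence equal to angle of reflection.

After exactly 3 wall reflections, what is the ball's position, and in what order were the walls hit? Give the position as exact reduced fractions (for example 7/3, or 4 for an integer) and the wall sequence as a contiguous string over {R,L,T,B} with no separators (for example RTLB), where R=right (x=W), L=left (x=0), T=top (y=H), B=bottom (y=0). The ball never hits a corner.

1. t=1/3 → L at (0,5/3); v=(3,-1)
2. t=4/3 → R at (4,1/3); v=(-3,-1)
3. t=1/3 → B at (3,0); v=(-3,1)

Final position: (3,0)
Wall sequence: LRB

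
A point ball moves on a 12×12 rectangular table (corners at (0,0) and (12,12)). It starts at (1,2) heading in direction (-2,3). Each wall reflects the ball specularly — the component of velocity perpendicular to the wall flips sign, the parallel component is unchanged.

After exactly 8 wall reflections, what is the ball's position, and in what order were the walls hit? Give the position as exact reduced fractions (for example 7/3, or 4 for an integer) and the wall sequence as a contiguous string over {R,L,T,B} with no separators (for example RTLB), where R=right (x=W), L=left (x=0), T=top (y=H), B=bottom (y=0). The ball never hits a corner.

1. t=1/2 → L at (0,7/2); v=(2,3)
2. t=17/6 → T at (17/3,12); v=(2,-3)
3. t=19/6 → R at (12,5/2); v=(-2,-3)
4. t=5/6 → B at (31/3,0); v=(-2,3)
5. t=4 → T at (7/3,12); v=(-2,-3)
6. t=7/6 → L at (0,17/2); v=(2,-3)
7. t=17/6 → B at (17/3,0); v=(2,3)
8. t=19/6 → R at (12,19/2); v=(-2,3)

Final position: (12,19/2)
Wall sequence: LTRBTLBR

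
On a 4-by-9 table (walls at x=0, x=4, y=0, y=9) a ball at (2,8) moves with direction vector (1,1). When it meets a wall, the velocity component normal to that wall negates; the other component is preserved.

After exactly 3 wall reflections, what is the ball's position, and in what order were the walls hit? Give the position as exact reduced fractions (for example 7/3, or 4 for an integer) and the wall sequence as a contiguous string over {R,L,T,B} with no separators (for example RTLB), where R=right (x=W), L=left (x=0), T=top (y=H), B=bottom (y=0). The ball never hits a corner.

Final position: (0,4)
Wall sequence: TRL

1. t=1 → T at (3,9); v=(1,-1)
2. t=1 → R at (4,8); v=(-1,-1)
3. t=4 → L at (0,4); v=(1,-1)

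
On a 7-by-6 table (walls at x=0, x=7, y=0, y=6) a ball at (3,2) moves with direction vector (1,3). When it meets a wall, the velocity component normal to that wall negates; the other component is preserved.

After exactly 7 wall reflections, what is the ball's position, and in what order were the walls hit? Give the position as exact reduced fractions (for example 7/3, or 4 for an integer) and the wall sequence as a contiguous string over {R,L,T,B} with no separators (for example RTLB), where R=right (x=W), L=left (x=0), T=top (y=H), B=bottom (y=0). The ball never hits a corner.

Final position: (0,1)
Wall sequence: TBRTBTL

1. t=4/3 → T at (13/3,6); v=(1,-3)
2. t=2 → B at (19/3,0); v=(1,3)
3. t=2/3 → R at (7,2); v=(-1,3)
4. t=4/3 → T at (17/3,6); v=(-1,-3)
5. t=2 → B at (11/3,0); v=(-1,3)
6. t=2 → T at (5/3,6); v=(-1,-3)
7. t=5/3 → L at (0,1); v=(1,-3)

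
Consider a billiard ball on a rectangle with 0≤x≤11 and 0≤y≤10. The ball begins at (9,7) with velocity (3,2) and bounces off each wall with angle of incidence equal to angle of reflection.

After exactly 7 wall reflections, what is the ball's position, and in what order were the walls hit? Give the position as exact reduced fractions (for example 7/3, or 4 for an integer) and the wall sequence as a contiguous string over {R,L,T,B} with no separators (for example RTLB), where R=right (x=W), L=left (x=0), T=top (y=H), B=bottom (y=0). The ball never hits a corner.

Final position: (0,29/3)
Wall sequence: RTLBRTL

1. t=2/3 → R at (11,25/3); v=(-3,2)
2. t=5/6 → T at (17/2,10); v=(-3,-2)
3. t=17/6 → L at (0,13/3); v=(3,-2)
4. t=13/6 → B at (13/2,0); v=(3,2)
5. t=3/2 → R at (11,3); v=(-3,2)
6. t=7/2 → T at (1/2,10); v=(-3,-2)
7. t=1/6 → L at (0,29/3); v=(3,-2)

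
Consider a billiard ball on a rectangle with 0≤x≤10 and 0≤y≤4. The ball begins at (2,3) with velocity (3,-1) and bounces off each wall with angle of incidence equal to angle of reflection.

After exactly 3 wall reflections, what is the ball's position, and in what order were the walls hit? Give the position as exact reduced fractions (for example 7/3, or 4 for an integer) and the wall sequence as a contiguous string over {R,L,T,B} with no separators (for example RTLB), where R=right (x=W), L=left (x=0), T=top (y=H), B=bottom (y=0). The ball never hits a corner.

Final position: (0,3)
Wall sequence: RBL

1. t=8/3 → R at (10,1/3); v=(-3,-1)
2. t=1/3 → B at (9,0); v=(-3,1)
3. t=3 → L at (0,3); v=(3,1)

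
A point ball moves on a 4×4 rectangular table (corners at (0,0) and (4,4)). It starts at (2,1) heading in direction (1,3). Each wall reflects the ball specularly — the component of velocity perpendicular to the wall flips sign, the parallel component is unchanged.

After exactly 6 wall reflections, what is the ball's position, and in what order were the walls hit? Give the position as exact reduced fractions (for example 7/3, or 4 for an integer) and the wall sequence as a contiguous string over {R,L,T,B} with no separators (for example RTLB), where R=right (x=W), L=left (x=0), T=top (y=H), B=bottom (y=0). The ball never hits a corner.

Final position: (0,3)
Wall sequence: TRBTBL

1. t=1 → T at (3,4); v=(1,-3)
2. t=1 → R at (4,1); v=(-1,-3)
3. t=1/3 → B at (11/3,0); v=(-1,3)
4. t=4/3 → T at (7/3,4); v=(-1,-3)
5. t=4/3 → B at (1,0); v=(-1,3)
6. t=1 → L at (0,3); v=(1,3)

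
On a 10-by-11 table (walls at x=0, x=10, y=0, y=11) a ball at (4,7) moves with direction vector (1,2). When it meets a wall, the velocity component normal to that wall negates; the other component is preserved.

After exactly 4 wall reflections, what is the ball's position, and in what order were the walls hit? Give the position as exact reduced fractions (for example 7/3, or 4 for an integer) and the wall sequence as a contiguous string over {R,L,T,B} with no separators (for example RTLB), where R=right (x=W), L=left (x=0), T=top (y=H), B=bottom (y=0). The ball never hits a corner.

1. t=2 → T at (6,11); v=(1,-2)
2. t=4 → R at (10,3); v=(-1,-2)
3. t=3/2 → B at (17/2,0); v=(-1,2)
4. t=11/2 → T at (3,11); v=(-1,-2)

Final position: (3,11)
Wall sequence: TRBT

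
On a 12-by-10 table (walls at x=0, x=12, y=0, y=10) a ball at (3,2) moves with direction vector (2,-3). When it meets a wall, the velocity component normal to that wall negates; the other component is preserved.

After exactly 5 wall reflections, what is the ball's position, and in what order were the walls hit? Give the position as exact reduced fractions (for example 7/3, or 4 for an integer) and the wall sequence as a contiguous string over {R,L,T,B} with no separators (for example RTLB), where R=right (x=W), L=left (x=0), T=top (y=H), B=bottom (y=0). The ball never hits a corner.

1. t=2/3 → B at (13/3,0); v=(2,3)
2. t=10/3 → T at (11,10); v=(2,-3)
3. t=1/2 → R at (12,17/2); v=(-2,-3)
4. t=17/6 → B at (19/3,0); v=(-2,3)
5. t=19/6 → L at (0,19/2); v=(2,3)

Final position: (0,19/2)
Wall sequence: BTRBL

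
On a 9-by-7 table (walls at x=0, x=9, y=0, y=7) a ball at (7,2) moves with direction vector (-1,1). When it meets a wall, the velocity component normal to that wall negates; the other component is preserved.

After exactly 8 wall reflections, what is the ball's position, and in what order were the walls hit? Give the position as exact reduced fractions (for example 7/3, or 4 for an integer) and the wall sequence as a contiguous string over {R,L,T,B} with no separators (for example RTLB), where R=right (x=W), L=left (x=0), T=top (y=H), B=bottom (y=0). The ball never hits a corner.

1. t=5 → T at (2,7); v=(-1,-1)
2. t=2 → L at (0,5); v=(1,-1)
3. t=5 → B at (5,0); v=(1,1)
4. t=4 → R at (9,4); v=(-1,1)
5. t=3 → T at (6,7); v=(-1,-1)
6. t=6 → L at (0,1); v=(1,-1)
7. t=1 → B at (1,0); v=(1,1)
8. t=7 → T at (8,7); v=(1,-1)

Final position: (8,7)
Wall sequence: TLBRTLBT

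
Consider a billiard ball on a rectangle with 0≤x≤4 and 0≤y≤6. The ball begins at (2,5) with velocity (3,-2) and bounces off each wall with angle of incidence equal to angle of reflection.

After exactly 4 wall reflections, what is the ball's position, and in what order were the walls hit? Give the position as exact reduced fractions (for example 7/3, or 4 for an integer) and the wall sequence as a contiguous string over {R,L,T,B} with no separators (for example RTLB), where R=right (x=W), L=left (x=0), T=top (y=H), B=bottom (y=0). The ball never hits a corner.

Final position: (4,5/3)
Wall sequence: RLBR

1. t=2/3 → R at (4,11/3); v=(-3,-2)
2. t=4/3 → L at (0,1); v=(3,-2)
3. t=1/2 → B at (3/2,0); v=(3,2)
4. t=5/6 → R at (4,5/3); v=(-3,2)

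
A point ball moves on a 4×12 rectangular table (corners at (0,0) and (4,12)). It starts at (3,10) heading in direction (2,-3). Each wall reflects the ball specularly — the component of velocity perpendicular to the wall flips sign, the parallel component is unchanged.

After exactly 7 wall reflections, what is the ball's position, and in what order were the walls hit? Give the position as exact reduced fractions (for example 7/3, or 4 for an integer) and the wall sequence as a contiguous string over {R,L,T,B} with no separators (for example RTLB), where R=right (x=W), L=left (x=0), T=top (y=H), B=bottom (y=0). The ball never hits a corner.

Final position: (4,17/2)
Wall sequence: RLBRLTR

1. t=1/2 → R at (4,17/2); v=(-2,-3)
2. t=2 → L at (0,5/2); v=(2,-3)
3. t=5/6 → B at (5/3,0); v=(2,3)
4. t=7/6 → R at (4,7/2); v=(-2,3)
5. t=2 → L at (0,19/2); v=(2,3)
6. t=5/6 → T at (5/3,12); v=(2,-3)
7. t=7/6 → R at (4,17/2); v=(-2,-3)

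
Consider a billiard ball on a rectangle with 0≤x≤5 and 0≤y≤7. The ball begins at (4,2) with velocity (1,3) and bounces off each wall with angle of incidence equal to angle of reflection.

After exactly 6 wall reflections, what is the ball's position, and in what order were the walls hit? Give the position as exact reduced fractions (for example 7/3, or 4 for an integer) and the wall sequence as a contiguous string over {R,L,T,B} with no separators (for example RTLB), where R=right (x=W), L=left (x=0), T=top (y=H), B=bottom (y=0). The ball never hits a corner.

1. t=1 → R at (5,5); v=(-1,3)
2. t=2/3 → T at (13/3,7); v=(-1,-3)
3. t=7/3 → B at (2,0); v=(-1,3)
4. t=2 → L at (0,6); v=(1,3)
5. t=1/3 → T at (1/3,7); v=(1,-3)
6. t=7/3 → B at (8/3,0); v=(1,3)

Final position: (8/3,0)
Wall sequence: RTBLTB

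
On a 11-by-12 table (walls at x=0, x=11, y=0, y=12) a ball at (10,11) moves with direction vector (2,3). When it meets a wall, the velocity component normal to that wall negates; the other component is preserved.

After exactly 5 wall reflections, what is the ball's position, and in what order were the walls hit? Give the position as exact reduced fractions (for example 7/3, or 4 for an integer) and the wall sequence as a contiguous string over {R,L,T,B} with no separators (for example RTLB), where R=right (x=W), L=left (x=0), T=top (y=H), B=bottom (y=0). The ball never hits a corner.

1. t=1/3 → T at (32/3,12); v=(2,-3)
2. t=1/6 → R at (11,23/2); v=(-2,-3)
3. t=23/6 → B at (10/3,0); v=(-2,3)
4. t=5/3 → L at (0,5); v=(2,3)
5. t=7/3 → T at (14/3,12); v=(2,-3)

Final position: (14/3,12)
Wall sequence: TRBLT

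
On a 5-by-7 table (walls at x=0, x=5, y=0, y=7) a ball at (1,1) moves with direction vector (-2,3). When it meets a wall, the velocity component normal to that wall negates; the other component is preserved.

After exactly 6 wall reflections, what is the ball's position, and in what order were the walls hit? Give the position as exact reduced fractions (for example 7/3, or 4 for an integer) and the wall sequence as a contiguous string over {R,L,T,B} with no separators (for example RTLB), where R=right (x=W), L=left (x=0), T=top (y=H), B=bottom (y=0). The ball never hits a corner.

Final position: (7/3,7)
Wall sequence: LTRBLT

1. t=1/2 → L at (0,5/2); v=(2,3)
2. t=3/2 → T at (3,7); v=(2,-3)
3. t=1 → R at (5,4); v=(-2,-3)
4. t=4/3 → B at (7/3,0); v=(-2,3)
5. t=7/6 → L at (0,7/2); v=(2,3)
6. t=7/6 → T at (7/3,7); v=(2,-3)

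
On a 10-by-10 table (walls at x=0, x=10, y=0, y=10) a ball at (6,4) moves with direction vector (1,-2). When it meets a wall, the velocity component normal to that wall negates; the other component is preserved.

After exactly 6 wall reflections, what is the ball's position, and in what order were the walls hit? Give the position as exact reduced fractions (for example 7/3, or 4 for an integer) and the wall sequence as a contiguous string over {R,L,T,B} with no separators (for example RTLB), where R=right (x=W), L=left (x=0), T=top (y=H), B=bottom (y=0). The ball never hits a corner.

Final position: (3,10)
Wall sequence: BRTBLT

1. t=2 → B at (8,0); v=(1,2)
2. t=2 → R at (10,4); v=(-1,2)
3. t=3 → T at (7,10); v=(-1,-2)
4. t=5 → B at (2,0); v=(-1,2)
5. t=2 → L at (0,4); v=(1,2)
6. t=3 → T at (3,10); v=(1,-2)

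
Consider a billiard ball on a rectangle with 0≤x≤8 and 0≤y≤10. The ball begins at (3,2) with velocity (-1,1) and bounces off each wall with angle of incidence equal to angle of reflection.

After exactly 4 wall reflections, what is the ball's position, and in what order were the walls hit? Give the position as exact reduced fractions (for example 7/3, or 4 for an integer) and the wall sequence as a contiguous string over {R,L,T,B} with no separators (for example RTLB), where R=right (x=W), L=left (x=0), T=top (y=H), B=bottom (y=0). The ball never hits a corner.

Final position: (1,0)
Wall sequence: LTRB

1. t=3 → L at (0,5); v=(1,1)
2. t=5 → T at (5,10); v=(1,-1)
3. t=3 → R at (8,7); v=(-1,-1)
4. t=7 → B at (1,0); v=(-1,1)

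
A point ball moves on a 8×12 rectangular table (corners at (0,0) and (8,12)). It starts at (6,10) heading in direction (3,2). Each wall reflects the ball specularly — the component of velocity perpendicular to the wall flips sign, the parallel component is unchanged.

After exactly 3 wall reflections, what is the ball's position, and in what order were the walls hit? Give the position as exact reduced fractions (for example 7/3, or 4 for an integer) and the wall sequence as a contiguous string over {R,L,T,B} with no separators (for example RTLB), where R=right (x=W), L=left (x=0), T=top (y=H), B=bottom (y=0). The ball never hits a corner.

1. t=2/3 → R at (8,34/3); v=(-3,2)
2. t=1/3 → T at (7,12); v=(-3,-2)
3. t=7/3 → L at (0,22/3); v=(3,-2)

Final position: (0,22/3)
Wall sequence: RTL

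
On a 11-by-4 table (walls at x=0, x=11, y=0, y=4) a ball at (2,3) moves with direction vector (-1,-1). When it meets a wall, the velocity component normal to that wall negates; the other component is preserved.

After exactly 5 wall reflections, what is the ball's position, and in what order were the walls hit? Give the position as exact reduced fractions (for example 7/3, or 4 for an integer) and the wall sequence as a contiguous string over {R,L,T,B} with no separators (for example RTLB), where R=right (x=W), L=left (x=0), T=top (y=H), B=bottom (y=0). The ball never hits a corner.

Final position: (11,2)
Wall sequence: LBTBR

1. t=2 → L at (0,1); v=(1,-1)
2. t=1 → B at (1,0); v=(1,1)
3. t=4 → T at (5,4); v=(1,-1)
4. t=4 → B at (9,0); v=(1,1)
5. t=2 → R at (11,2); v=(-1,1)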